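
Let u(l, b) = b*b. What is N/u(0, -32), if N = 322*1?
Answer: 161/512 ≈ 0.31445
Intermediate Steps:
u(l, b) = b²
N = 322
N/u(0, -32) = 322/((-32)²) = 322/1024 = 322*(1/1024) = 161/512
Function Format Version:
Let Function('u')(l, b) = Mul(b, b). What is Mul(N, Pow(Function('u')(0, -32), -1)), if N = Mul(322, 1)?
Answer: Rational(161, 512) ≈ 0.31445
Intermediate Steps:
Function('u')(l, b) = Pow(b, 2)
N = 322
Mul(N, Pow(Function('u')(0, -32), -1)) = Mul(322, Pow(Pow(-32, 2), -1)) = Mul(322, Pow(1024, -1)) = Mul(322, Rational(1, 1024)) = Rational(161, 512)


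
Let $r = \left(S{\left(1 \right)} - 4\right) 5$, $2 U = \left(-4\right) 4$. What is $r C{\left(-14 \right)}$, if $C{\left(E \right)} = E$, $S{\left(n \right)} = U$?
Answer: $840$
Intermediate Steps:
$U = -8$ ($U = \frac{\left(-4\right) 4}{2} = \frac{1}{2} \left(-16\right) = -8$)
$S{\left(n \right)} = -8$
$r = -60$ ($r = \left(-8 - 4\right) 5 = \left(-12\right) 5 = -60$)
$r C{\left(-14 \right)} = \left(-60\right) \left(-14\right) = 840$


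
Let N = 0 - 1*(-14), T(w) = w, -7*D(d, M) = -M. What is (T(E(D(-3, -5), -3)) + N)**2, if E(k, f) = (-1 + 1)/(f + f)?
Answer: 196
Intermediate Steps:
D(d, M) = M/7 (D(d, M) = -(-1)*M/7 = M/7)
E(k, f) = 0 (E(k, f) = 0/((2*f)) = 0*(1/(2*f)) = 0)
N = 14 (N = 0 + 14 = 14)
(T(E(D(-3, -5), -3)) + N)**2 = (0 + 14)**2 = 14**2 = 196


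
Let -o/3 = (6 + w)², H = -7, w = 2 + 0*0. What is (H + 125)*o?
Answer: -22656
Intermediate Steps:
w = 2 (w = 2 + 0 = 2)
o = -192 (o = -3*(6 + 2)² = -3*8² = -3*64 = -192)
(H + 125)*o = (-7 + 125)*(-192) = 118*(-192) = -22656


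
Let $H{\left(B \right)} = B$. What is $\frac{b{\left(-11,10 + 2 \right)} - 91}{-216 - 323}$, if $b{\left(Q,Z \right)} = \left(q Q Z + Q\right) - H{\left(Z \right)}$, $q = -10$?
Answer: $- \frac{1206}{539} \approx -2.2375$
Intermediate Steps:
$b{\left(Q,Z \right)} = Q - Z - 10 Q Z$ ($b{\left(Q,Z \right)} = \left(- 10 Q Z + Q\right) - Z = \left(Q - 10 Q Z\right) - Z = Q - Z - 10 Q Z$)
$\frac{b{\left(-11,10 + 2 \right)} - 91}{-216 - 323} = \frac{\left(-11 - \left(10 + 2\right) - - 110 \left(10 + 2\right)\right) - 91}{-216 - 323} = \frac{\left(-11 - 12 - \left(-110\right) 12\right) - 91}{-216 - 323} = \frac{\left(-11 - 12 + 1320\right) - 91}{-216 - 323} = \frac{1297 - 91}{-539} = \left(- \frac{1}{539}\right) 1206 = - \frac{1206}{539}$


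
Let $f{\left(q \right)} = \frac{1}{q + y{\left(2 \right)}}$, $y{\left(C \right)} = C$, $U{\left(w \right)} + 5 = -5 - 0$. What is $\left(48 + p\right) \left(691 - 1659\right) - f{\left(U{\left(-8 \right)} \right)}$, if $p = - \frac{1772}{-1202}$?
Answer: $- \frac{230259495}{4808} \approx -47891.0$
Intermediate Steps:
$p = \frac{886}{601}$ ($p = \left(-1772\right) \left(- \frac{1}{1202}\right) = \frac{886}{601} \approx 1.4742$)
$U{\left(w \right)} = -10$ ($U{\left(w \right)} = -5 - 5 = -10$)
$f{\left(q \right)} = \frac{1}{2 + q}$ ($f{\left(q \right)} = \frac{1}{q + 2} = \frac{1}{2 + q}$)
$\left(48 + p\right) \left(691 - 1659\right) - f{\left(U{\left(-8 \right)} \right)} = \left(48 + \frac{886}{601}\right) \left(691 - 1659\right) - \frac{1}{2 - 10} = \frac{29734}{601} \left(-968\right) - \frac{1}{-8} = - \frac{28782512}{601} - - \frac{1}{8} = - \frac{28782512}{601} + \frac{1}{8} = - \frac{230259495}{4808}$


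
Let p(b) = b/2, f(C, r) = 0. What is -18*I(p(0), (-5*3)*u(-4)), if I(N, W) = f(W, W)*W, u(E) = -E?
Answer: 0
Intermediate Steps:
p(b) = b/2 (p(b) = b*(1/2) = b/2)
I(N, W) = 0 (I(N, W) = 0*W = 0)
-18*I(p(0), (-5*3)*u(-4)) = -18*0 = 0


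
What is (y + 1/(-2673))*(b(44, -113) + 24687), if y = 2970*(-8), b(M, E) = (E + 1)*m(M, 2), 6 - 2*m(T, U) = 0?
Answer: -515514574277/891 ≈ -5.7858e+8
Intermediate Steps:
m(T, U) = 3 (m(T, U) = 3 - ½*0 = 3 + 0 = 3)
b(M, E) = 3 + 3*E (b(M, E) = (E + 1)*3 = (1 + E)*3 = 3 + 3*E)
y = -23760
(y + 1/(-2673))*(b(44, -113) + 24687) = (-23760 + 1/(-2673))*((3 + 3*(-113)) + 24687) = (-23760 - 1/2673)*((3 - 339) + 24687) = -63510481*(-336 + 24687)/2673 = -63510481/2673*24351 = -515514574277/891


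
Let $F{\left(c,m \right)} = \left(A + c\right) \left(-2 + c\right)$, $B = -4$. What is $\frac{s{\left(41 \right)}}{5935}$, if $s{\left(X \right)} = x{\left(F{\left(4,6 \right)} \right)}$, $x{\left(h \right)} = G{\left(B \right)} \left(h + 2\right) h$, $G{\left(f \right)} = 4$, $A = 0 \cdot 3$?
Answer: $\frac{64}{1187} \approx 0.053917$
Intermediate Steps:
$A = 0$
$F{\left(c,m \right)} = c \left(-2 + c\right)$ ($F{\left(c,m \right)} = \left(0 + c\right) \left(-2 + c\right) = c \left(-2 + c\right)$)
$x{\left(h \right)} = h \left(8 + 4 h\right)$ ($x{\left(h \right)} = 4 \left(h + 2\right) h = 4 \left(2 + h\right) h = \left(8 + 4 h\right) h = h \left(8 + 4 h\right)$)
$s{\left(X \right)} = 320$ ($s{\left(X \right)} = 4 \cdot 4 \left(-2 + 4\right) \left(2 + 4 \left(-2 + 4\right)\right) = 4 \cdot 4 \cdot 2 \left(2 + 4 \cdot 2\right) = 4 \cdot 8 \left(2 + 8\right) = 4 \cdot 8 \cdot 10 = 320$)
$\frac{s{\left(41 \right)}}{5935} = \frac{320}{5935} = 320 \cdot \frac{1}{5935} = \frac{64}{1187}$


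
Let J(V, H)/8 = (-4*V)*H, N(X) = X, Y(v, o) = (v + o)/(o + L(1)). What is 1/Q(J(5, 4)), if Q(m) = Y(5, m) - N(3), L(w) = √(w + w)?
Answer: -822394/1651207 - 635*√2/1651207 ≈ -0.49860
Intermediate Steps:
L(w) = √2*√w (L(w) = √(2*w) = √2*√w)
Y(v, o) = (o + v)/(o + √2) (Y(v, o) = (v + o)/(o + √2*√1) = (o + v)/(o + √2*1) = (o + v)/(o + √2))
J(V, H) = -32*H*V (J(V, H) = 8*((-4*V)*H) = 8*(-4*H*V) = -32*H*V)
Q(m) = -3 + (5 + m)/(m + √2) (Q(m) = (m + 5)/(m + √2) - 1*3 = (5 + m)/(m + √2) - 3 = -3 + (5 + m)/(m + √2))
1/Q(J(5, 4)) = 1/((5 - 3*√2 - (-64)*4*5)/(-32*4*5 + √2)) = 1/((5 - 3*√2 - 2*(-640))/(-640 + √2)) = 1/((5 - 3*√2 + 1280)/(-640 + √2)) = 1/((1285 - 3*√2)/(-640 + √2)) = (-640 + √2)/(1285 - 3*√2)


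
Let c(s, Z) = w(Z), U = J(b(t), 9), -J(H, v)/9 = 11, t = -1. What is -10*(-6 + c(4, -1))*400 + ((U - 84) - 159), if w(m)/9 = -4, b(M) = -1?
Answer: 167658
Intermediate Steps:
J(H, v) = -99 (J(H, v) = -9*11 = -99)
U = -99
w(m) = -36 (w(m) = 9*(-4) = -36)
c(s, Z) = -36
-10*(-6 + c(4, -1))*400 + ((U - 84) - 159) = -10*(-6 - 36)*400 + ((-99 - 84) - 159) = -10*(-42)*400 + (-183 - 159) = 420*400 - 342 = 168000 - 342 = 167658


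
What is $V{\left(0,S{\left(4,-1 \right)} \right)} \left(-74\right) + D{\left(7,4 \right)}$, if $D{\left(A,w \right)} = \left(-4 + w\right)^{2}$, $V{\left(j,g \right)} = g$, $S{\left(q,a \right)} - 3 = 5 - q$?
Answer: $-296$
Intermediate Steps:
$S{\left(q,a \right)} = 8 - q$ ($S{\left(q,a \right)} = 3 - \left(-5 + q\right) = 8 - q$)
$V{\left(0,S{\left(4,-1 \right)} \right)} \left(-74\right) + D{\left(7,4 \right)} = \left(8 - 4\right) \left(-74\right) + \left(-4 + 4\right)^{2} = \left(8 - 4\right) \left(-74\right) + 0^{2} = 4 \left(-74\right) + 0 = -296 + 0 = -296$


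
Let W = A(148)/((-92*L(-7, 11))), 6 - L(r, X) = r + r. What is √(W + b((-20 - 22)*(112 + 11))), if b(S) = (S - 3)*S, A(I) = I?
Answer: √1412591552345/230 ≈ 5167.5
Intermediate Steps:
L(r, X) = 6 - 2*r (L(r, X) = 6 - (r + r) = 6 - 2*r)
b(S) = S*(-3 + S) (b(S) = (-3 + S)*S = S*(-3 + S))
W = -37/460 (W = 148/((-92*(6 - 2*(-7)))) = 148/((-92*(6 + 14))) = 148/((-92*20)) = 148/(-1840) = 148*(-1/1840) = -37/460 ≈ -0.080435)
√(W + b((-20 - 22)*(112 + 11))) = √(-37/460 + ((-20 - 22)*(112 + 11))*(-3 + (-20 - 22)*(112 + 11))) = √(-37/460 + (-42*123)*(-3 - 42*123)) = √(-37/460 - 5166*(-3 - 5166)) = √(-37/460 - 5166*(-5169)) = √(-37/460 + 26703054) = √(12283404803/460) = √1412591552345/230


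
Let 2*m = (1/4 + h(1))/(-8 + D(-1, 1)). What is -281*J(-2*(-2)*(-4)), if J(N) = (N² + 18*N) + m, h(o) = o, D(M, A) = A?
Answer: 504957/56 ≈ 9017.1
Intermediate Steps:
m = -5/56 (m = ((1/4 + 1)/(-8 + 1))/2 = ((¼ + 1)/(-7))/2 = ((5/4)*(-⅐))/2 = (½)*(-5/28) = -5/56 ≈ -0.089286)
J(N) = -5/56 + N² + 18*N (J(N) = (N² + 18*N) - 5/56 = -5/56 + N² + 18*N)
-281*J(-2*(-2)*(-4)) = -281*(-5/56 + (-2*(-2)*(-4))² + 18*(-2*(-2)*(-4))) = -281*(-5/56 + (4*(-4))² + 18*(4*(-4))) = -281*(-5/56 + (-16)² + 18*(-16)) = -281*(-5/56 + 256 - 288) = -281*(-1797/56) = 504957/56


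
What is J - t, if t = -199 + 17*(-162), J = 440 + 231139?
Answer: 234532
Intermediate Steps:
J = 231579
t = -2953 (t = -199 - 2754 = -2953)
J - t = 231579 - 1*(-2953) = 231579 + 2953 = 234532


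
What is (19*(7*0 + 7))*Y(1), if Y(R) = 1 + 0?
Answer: 133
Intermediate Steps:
Y(R) = 1
(19*(7*0 + 7))*Y(1) = (19*(7*0 + 7))*1 = (19*(0 + 7))*1 = (19*7)*1 = 133*1 = 133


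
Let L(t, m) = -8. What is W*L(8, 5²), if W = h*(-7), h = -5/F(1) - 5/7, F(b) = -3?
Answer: 160/3 ≈ 53.333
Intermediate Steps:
h = 20/21 (h = -5/(-3) - 5/7 = -5*(-⅓) - 5*⅐ = 5/3 - 5/7 = 20/21 ≈ 0.95238)
W = -20/3 (W = (20/21)*(-7) = -20/3 ≈ -6.6667)
W*L(8, 5²) = -20/3*(-8) = 160/3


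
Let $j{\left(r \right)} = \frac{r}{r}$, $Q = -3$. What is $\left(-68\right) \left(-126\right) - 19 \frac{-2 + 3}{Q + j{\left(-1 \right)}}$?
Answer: $\frac{17155}{2} \approx 8577.5$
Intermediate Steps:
$j{\left(r \right)} = 1$
$\left(-68\right) \left(-126\right) - 19 \frac{-2 + 3}{Q + j{\left(-1 \right)}} = \left(-68\right) \left(-126\right) - 19 \frac{-2 + 3}{-3 + 1} = 8568 - 19 \cdot 1 \frac{1}{-2} = 8568 - 19 \cdot 1 \left(- \frac{1}{2}\right) = 8568 - - \frac{19}{2} = 8568 + \frac{19}{2} = \frac{17155}{2}$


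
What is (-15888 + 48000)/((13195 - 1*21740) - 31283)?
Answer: -2676/3319 ≈ -0.80627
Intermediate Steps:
(-15888 + 48000)/((13195 - 1*21740) - 31283) = 32112/((13195 - 21740) - 31283) = 32112/(-8545 - 31283) = 32112/(-39828) = 32112*(-1/39828) = -2676/3319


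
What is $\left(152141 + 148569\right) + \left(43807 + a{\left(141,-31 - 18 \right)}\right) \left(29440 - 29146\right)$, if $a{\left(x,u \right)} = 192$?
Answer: $13236416$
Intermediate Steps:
$\left(152141 + 148569\right) + \left(43807 + a{\left(141,-31 - 18 \right)}\right) \left(29440 - 29146\right) = \left(152141 + 148569\right) + \left(43807 + 192\right) \left(29440 - 29146\right) = 300710 + 43999 \cdot 294 = 300710 + 12935706 = 13236416$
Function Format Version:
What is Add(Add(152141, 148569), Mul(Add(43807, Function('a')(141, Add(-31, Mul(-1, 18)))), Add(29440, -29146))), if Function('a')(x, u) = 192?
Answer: 13236416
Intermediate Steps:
Add(Add(152141, 148569), Mul(Add(43807, Function('a')(141, Add(-31, Mul(-1, 18)))), Add(29440, -29146))) = Add(Add(152141, 148569), Mul(Add(43807, 192), Add(29440, -29146))) = Add(300710, Mul(43999, 294)) = Add(300710, 12935706) = 13236416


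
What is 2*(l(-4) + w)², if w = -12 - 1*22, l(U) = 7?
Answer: 1458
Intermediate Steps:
w = -34 (w = -12 - 22 = -34)
2*(l(-4) + w)² = 2*(7 - 34)² = 2*(-27)² = 2*729 = 1458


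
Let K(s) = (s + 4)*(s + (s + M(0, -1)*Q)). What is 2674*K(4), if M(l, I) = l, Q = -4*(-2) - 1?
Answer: 171136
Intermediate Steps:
Q = 7 (Q = 8 - 1 = 7)
K(s) = 2*s*(4 + s) (K(s) = (s + 4)*(s + (s + 0*7)) = (4 + s)*(s + (s + 0)) = (4 + s)*(s + s) = (4 + s)*(2*s) = 2*s*(4 + s))
2674*K(4) = 2674*(2*4*(4 + 4)) = 2674*(2*4*8) = 2674*64 = 171136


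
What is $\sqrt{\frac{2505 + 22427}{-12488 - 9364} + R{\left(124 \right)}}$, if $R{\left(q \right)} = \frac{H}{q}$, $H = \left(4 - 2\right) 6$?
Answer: $\frac{i \sqrt{3327485378}}{56451} \approx 1.0218 i$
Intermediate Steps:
$H = 12$ ($H = 2 \cdot 6 = 12$)
$R{\left(q \right)} = \frac{12}{q}$
$\sqrt{\frac{2505 + 22427}{-12488 - 9364} + R{\left(124 \right)}} = \sqrt{\frac{2505 + 22427}{-12488 - 9364} + \frac{12}{124}} = \sqrt{\frac{24932}{-21852} + 12 \cdot \frac{1}{124}} = \sqrt{24932 \left(- \frac{1}{21852}\right) + \frac{3}{31}} = \sqrt{- \frac{6233}{5463} + \frac{3}{31}} = \sqrt{- \frac{176834}{169353}} = \frac{i \sqrt{3327485378}}{56451}$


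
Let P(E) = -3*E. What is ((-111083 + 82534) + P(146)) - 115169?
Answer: -144156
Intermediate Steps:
((-111083 + 82534) + P(146)) - 115169 = ((-111083 + 82534) - 3*146) - 115169 = (-28549 - 438) - 115169 = -28987 - 115169 = -144156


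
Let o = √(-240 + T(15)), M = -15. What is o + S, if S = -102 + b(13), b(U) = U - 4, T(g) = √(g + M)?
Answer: -93 + 4*I*√15 ≈ -93.0 + 15.492*I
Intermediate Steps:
T(g) = √(-15 + g) (T(g) = √(g - 15) = √(-15 + g))
b(U) = -4 + U
o = 4*I*√15 (o = √(-240 + √(-15 + 15)) = √(-240 + √0) = √(-240 + 0) = √(-240) = 4*I*√15 ≈ 15.492*I)
S = -93 (S = -102 + (-4 + 13) = -102 + 9 = -93)
o + S = 4*I*√15 - 93 = -93 + 4*I*√15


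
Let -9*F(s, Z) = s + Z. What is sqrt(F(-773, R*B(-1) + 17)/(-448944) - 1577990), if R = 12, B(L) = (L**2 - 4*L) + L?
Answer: I*sqrt(4969453328324587)/56118 ≈ 1256.2*I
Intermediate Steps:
B(L) = L**2 - 3*L
F(s, Z) = -Z/9 - s/9 (F(s, Z) = -(s + Z)/9 = -(Z + s)/9 = -Z/9 - s/9)
sqrt(F(-773, R*B(-1) + 17)/(-448944) - 1577990) = sqrt((-(12*(-(-3 - 1)) + 17)/9 - 1/9*(-773))/(-448944) - 1577990) = sqrt((-(12*(-1*(-4)) + 17)/9 + 773/9)*(-1/448944) - 1577990) = sqrt((-(12*4 + 17)/9 + 773/9)*(-1/448944) - 1577990) = sqrt((-(48 + 17)/9 + 773/9)*(-1/448944) - 1577990) = sqrt((-1/9*65 + 773/9)*(-1/448944) - 1577990) = sqrt((-65/9 + 773/9)*(-1/448944) - 1577990) = sqrt((236/3)*(-1/448944) - 1577990) = sqrt(-59/336708 - 1577990) = sqrt(-531321856979/336708) = I*sqrt(4969453328324587)/56118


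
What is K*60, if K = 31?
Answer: 1860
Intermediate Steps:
K*60 = 31*60 = 1860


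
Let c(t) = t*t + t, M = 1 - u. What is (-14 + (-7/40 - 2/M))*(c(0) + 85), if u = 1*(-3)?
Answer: -9979/8 ≈ -1247.4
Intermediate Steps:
u = -3
M = 4 (M = 1 - 1*(-3) = 1 + 3 = 4)
c(t) = t + t² (c(t) = t² + t = t + t²)
(-14 + (-7/40 - 2/M))*(c(0) + 85) = (-14 + (-7/40 - 2/4))*(0*(1 + 0) + 85) = (-14 + (-7*1/40 - 2*¼))*(0*1 + 85) = (-14 + (-7/40 - ½))*(0 + 85) = (-14 - 27/40)*85 = -587/40*85 = -9979/8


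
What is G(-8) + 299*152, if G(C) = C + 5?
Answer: 45445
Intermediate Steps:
G(C) = 5 + C
G(-8) + 299*152 = (5 - 8) + 299*152 = -3 + 45448 = 45445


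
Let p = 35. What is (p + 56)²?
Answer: 8281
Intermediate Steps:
(p + 56)² = (35 + 56)² = 91² = 8281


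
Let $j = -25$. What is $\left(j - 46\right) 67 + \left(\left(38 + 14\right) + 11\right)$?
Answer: $-4694$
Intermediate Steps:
$\left(j - 46\right) 67 + \left(\left(38 + 14\right) + 11\right) = \left(-25 - 46\right) 67 + \left(\left(38 + 14\right) + 11\right) = \left(-25 - 46\right) 67 + \left(52 + 11\right) = \left(-71\right) 67 + 63 = -4757 + 63 = -4694$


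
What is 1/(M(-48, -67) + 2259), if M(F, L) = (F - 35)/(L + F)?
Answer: 115/259868 ≈ 0.00044253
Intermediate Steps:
M(F, L) = (-35 + F)/(F + L)
1/(M(-48, -67) + 2259) = 1/((-35 - 48)/(-48 - 67) + 2259) = 1/(-83/(-115) + 2259) = 1/(-1/115*(-83) + 2259) = 1/(83/115 + 2259) = 1/(259868/115) = 115/259868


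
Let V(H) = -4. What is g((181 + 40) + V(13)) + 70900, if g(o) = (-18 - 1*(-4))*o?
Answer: 67862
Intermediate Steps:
g(o) = -14*o (g(o) = (-18 + 4)*o = -14*o)
g((181 + 40) + V(13)) + 70900 = -14*((181 + 40) - 4) + 70900 = -14*(221 - 4) + 70900 = -14*217 + 70900 = -3038 + 70900 = 67862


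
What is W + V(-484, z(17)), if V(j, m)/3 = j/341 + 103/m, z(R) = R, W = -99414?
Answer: -52383843/527 ≈ -99400.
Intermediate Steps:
V(j, m) = 309/m + 3*j/341 (V(j, m) = 3*(j/341 + 103/m) = 3*(103/m + j/341) = 309/m + 3*j/341)
W + V(-484, z(17)) = -99414 + (309/17 + (3/341)*(-484)) = -99414 + (309*(1/17) - 132/31) = -99414 + (309/17 - 132/31) = -99414 + 7335/527 = -52383843/527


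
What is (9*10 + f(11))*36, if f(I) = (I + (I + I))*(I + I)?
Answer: 29376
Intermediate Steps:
f(I) = 6*I**2 (f(I) = (I + 2*I)*(2*I) = (3*I)*(2*I) = 6*I**2)
(9*10 + f(11))*36 = (9*10 + 6*11**2)*36 = (90 + 6*121)*36 = (90 + 726)*36 = 816*36 = 29376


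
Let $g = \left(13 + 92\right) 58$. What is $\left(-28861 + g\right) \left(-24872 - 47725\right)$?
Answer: $1653106287$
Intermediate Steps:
$g = 6090$ ($g = 105 \cdot 58 = 6090$)
$\left(-28861 + g\right) \left(-24872 - 47725\right) = \left(-28861 + 6090\right) \left(-24872 - 47725\right) = \left(-22771\right) \left(-72597\right) = 1653106287$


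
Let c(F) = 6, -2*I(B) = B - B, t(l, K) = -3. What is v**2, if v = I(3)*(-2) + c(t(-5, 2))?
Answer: 36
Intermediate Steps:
I(B) = 0 (I(B) = -(B - B)/2 = -1/2*0 = 0)
v = 6 (v = 0*(-2) + 6 = 0 + 6 = 6)
v**2 = 6**2 = 36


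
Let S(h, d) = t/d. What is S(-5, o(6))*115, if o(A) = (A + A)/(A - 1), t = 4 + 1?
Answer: 2875/12 ≈ 239.58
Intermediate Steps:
t = 5
o(A) = 2*A/(-1 + A) (o(A) = (2*A)/(-1 + A) = 2*A/(-1 + A))
S(h, d) = 5/d
S(-5, o(6))*115 = (5/((2*6/(-1 + 6))))*115 = (5/((2*6/5)))*115 = (5/((2*6*(⅕))))*115 = (5/(12/5))*115 = (5*(5/12))*115 = (25/12)*115 = 2875/12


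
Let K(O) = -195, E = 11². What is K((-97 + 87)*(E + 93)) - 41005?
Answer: -41200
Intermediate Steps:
E = 121
K((-97 + 87)*(E + 93)) - 41005 = -195 - 41005 = -41200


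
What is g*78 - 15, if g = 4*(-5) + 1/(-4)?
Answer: -3189/2 ≈ -1594.5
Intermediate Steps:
g = -81/4 (g = -20 - ¼ = -81/4 ≈ -20.250)
g*78 - 15 = -81/4*78 - 15 = -3159/2 - 15 = -3189/2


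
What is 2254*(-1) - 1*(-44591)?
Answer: 42337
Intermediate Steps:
2254*(-1) - 1*(-44591) = -2254 + 44591 = 42337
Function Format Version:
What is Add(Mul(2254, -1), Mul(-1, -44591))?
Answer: 42337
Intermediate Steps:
Add(Mul(2254, -1), Mul(-1, -44591)) = Add(-2254, 44591) = 42337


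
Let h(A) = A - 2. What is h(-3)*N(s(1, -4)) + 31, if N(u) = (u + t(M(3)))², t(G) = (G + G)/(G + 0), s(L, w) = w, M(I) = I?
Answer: 11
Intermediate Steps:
t(G) = 2 (t(G) = (2*G)/G = 2)
N(u) = (2 + u)² (N(u) = (u + 2)² = (2 + u)²)
h(A) = -2 + A
h(-3)*N(s(1, -4)) + 31 = (-2 - 3)*(2 - 4)² + 31 = -5*(-2)² + 31 = -5*4 + 31 = -20 + 31 = 11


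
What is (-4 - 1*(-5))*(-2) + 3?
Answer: 1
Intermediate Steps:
(-4 - 1*(-5))*(-2) + 3 = (-4 + 5)*(-2) + 3 = 1*(-2) + 3 = -2 + 3 = 1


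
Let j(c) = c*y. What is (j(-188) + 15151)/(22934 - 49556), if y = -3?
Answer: -15715/26622 ≈ -0.59030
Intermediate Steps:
j(c) = -3*c (j(c) = c*(-3) = -3*c)
(j(-188) + 15151)/(22934 - 49556) = (-3*(-188) + 15151)/(22934 - 49556) = (564 + 15151)/(-26622) = 15715*(-1/26622) = -15715/26622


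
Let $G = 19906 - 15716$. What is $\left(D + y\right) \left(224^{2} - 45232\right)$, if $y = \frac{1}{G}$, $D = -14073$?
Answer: $- \frac{145763628168}{2095} \approx -6.9577 \cdot 10^{7}$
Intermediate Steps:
$G = 4190$ ($G = 19906 - 15716 = 4190$)
$y = \frac{1}{4190} \approx 0.00023866$
$\left(D + y\right) \left(224^{2} - 45232\right) = \left(-14073 + \frac{1}{4190}\right) \left(224^{2} - 45232\right) = - \frac{58965869 \left(50176 - 45232\right)}{4190} = \left(- \frac{58965869}{4190}\right) 4944 = - \frac{145763628168}{2095}$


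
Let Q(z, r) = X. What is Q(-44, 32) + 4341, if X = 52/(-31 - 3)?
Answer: 73771/17 ≈ 4339.5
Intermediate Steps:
X = -26/17 (X = 52/(-34) = 52*(-1/34) = -26/17 ≈ -1.5294)
Q(z, r) = -26/17
Q(-44, 32) + 4341 = -26/17 + 4341 = 73771/17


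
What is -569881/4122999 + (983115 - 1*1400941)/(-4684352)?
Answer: -473413510969/9656789305824 ≈ -0.049024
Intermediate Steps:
-569881/4122999 + (983115 - 1*1400941)/(-4684352) = -569881*1/4122999 + (983115 - 1400941)*(-1/4684352) = -569881/4122999 - 417826*(-1/4684352) = -569881/4122999 + 208913/2342176 = -473413510969/9656789305824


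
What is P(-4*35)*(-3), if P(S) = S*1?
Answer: 420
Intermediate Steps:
P(S) = S
P(-4*35)*(-3) = -4*35*(-3) = -140*(-3) = 420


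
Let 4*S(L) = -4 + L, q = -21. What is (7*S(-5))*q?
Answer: 1323/4 ≈ 330.75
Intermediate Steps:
S(L) = -1 + L/4 (S(L) = (-4 + L)/4 = -1 + L/4)
(7*S(-5))*q = (7*(-1 + (¼)*(-5)))*(-21) = (7*(-1 - 5/4))*(-21) = (7*(-9/4))*(-21) = -63/4*(-21) = 1323/4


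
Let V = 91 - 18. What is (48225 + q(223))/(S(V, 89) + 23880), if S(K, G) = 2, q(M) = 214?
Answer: 48439/23882 ≈ 2.0283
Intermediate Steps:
V = 73
(48225 + q(223))/(S(V, 89) + 23880) = (48225 + 214)/(2 + 23880) = 48439/23882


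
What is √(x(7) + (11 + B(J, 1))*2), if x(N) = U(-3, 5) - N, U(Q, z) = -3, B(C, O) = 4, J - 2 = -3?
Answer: 2*√5 ≈ 4.4721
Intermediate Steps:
J = -1 (J = 2 - 3 = -1)
x(N) = -3 - N
√(x(7) + (11 + B(J, 1))*2) = √((-3 - 1*7) + (11 + 4)*2) = √((-3 - 7) + 15*2) = √(-10 + 30) = √20 = 2*√5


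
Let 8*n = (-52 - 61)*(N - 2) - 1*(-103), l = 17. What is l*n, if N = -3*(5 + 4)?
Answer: 14365/2 ≈ 7182.5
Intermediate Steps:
N = -27 (N = -3*9 = -27)
n = 845/2 (n = ((-52 - 61)*(-27 - 2) - 1*(-103))/8 = (-113*(-29) + 103)/8 = (3277 + 103)/8 = (⅛)*3380 = 845/2 ≈ 422.50)
l*n = 17*(845/2) = 14365/2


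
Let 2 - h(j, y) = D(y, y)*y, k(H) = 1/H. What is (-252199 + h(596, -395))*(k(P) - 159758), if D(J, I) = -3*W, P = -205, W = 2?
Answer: 8337168785697/205 ≈ 4.0669e+10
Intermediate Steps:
D(J, I) = -6 (D(J, I) = -3*2 = -6)
h(j, y) = 2 + 6*y (h(j, y) = 2 - (-6)*y = 2 + 6*y)
(-252199 + h(596, -395))*(k(P) - 159758) = (-252199 + (2 + 6*(-395)))*(1/(-205) - 159758) = (-252199 + (2 - 2370))*(-1/205 - 159758) = (-252199 - 2368)*(-32750391/205) = -254567*(-32750391/205) = 8337168785697/205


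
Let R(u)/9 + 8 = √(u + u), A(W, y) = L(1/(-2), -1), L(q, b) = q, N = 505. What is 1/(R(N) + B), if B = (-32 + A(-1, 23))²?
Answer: 15748/14191009 - 144*√1010/14191009 ≈ 0.00078723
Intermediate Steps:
A(W, y) = -½ (A(W, y) = 1/(-2) = -½)
R(u) = -72 + 9*√2*√u (R(u) = -72 + 9*√(u + u) = -72 + 9*√(2*u) = -72 + 9*(√2*√u) = -72 + 9*√2*√u)
B = 4225/4 (B = (-32 - ½)² = (-65/2)² = 4225/4 ≈ 1056.3)
1/(R(N) + B) = 1/((-72 + 9*√2*√505) + 4225/4) = 1/((-72 + 9*√1010) + 4225/4) = 1/(3937/4 + 9*√1010)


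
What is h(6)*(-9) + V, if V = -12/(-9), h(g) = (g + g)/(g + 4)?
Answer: -142/15 ≈ -9.4667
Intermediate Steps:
h(g) = 2*g/(4 + g) (h(g) = (2*g)/(4 + g) = 2*g/(4 + g))
V = 4/3 (V = -12*(-1/9) = 4/3 ≈ 1.3333)
h(6)*(-9) + V = (2*6/(4 + 6))*(-9) + 4/3 = (2*6/10)*(-9) + 4/3 = (2*6*(1/10))*(-9) + 4/3 = (6/5)*(-9) + 4/3 = -54/5 + 4/3 = -142/15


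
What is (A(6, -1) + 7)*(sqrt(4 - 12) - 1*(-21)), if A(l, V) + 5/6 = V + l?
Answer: 469/2 + 67*I*sqrt(2)/3 ≈ 234.5 + 31.584*I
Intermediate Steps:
A(l, V) = -5/6 + V + l (A(l, V) = -5/6 + (V + l) = -5/6 + V + l)
(A(6, -1) + 7)*(sqrt(4 - 12) - 1*(-21)) = ((-5/6 - 1 + 6) + 7)*(sqrt(4 - 12) - 1*(-21)) = (25/6 + 7)*(sqrt(-8) + 21) = 67*(2*I*sqrt(2) + 21)/6 = 67*(21 + 2*I*sqrt(2))/6 = 469/2 + 67*I*sqrt(2)/3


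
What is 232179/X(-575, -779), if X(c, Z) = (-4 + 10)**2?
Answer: 77393/12 ≈ 6449.4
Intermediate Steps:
X(c, Z) = 36 (X(c, Z) = 6**2 = 36)
232179/X(-575, -779) = 232179/36 = 232179*(1/36) = 77393/12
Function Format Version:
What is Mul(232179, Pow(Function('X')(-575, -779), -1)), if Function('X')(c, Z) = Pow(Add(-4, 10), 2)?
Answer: Rational(77393, 12) ≈ 6449.4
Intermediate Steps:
Function('X')(c, Z) = 36 (Function('X')(c, Z) = Pow(6, 2) = 36)
Mul(232179, Pow(Function('X')(-575, -779), -1)) = Mul(232179, Pow(36, -1)) = Mul(232179, Rational(1, 36)) = Rational(77393, 12)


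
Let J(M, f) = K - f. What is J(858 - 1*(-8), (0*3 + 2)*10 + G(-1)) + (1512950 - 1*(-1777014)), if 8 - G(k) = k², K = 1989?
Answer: 3291926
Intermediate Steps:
G(k) = 8 - k²
J(M, f) = 1989 - f
J(858 - 1*(-8), (0*3 + 2)*10 + G(-1)) + (1512950 - 1*(-1777014)) = (1989 - ((0*3 + 2)*10 + (8 - 1*(-1)²))) + (1512950 - 1*(-1777014)) = (1989 - ((0 + 2)*10 + (8 - 1*1))) + (1512950 + 1777014) = (1989 - (2*10 + (8 - 1))) + 3289964 = (1989 - (20 + 7)) + 3289964 = (1989 - 1*27) + 3289964 = (1989 - 27) + 3289964 = 1962 + 3289964 = 3291926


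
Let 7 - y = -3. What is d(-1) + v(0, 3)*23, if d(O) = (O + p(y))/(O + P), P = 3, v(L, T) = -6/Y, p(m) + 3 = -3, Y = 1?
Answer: -283/2 ≈ -141.50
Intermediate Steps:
y = 10 (y = 7 - 1*(-3) = 7 + 3 = 10)
p(m) = -6 (p(m) = -3 - 3 = -6)
v(L, T) = -6 (v(L, T) = -6/1 = -6*1 = -6)
d(O) = (-6 + O)/(3 + O) (d(O) = (O - 6)/(O + 3) = (-6 + O)/(3 + O))
d(-1) + v(0, 3)*23 = (-6 - 1)/(3 - 1) - 6*23 = -7/2 - 138 = -283/2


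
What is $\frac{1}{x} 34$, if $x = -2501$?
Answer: $- \frac{34}{2501} \approx -0.013595$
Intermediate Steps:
$\frac{1}{x} 34 = \frac{1}{-2501} \cdot 34 = \left(- \frac{1}{2501}\right) 34 = - \frac{34}{2501}$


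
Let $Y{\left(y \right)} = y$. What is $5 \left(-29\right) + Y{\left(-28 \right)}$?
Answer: $-173$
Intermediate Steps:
$5 \left(-29\right) + Y{\left(-28 \right)} = 5 \left(-29\right) - 28 = -145 - 28 = -173$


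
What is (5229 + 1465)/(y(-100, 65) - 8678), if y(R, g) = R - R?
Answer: -3347/4339 ≈ -0.77138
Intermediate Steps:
y(R, g) = 0
(5229 + 1465)/(y(-100, 65) - 8678) = (5229 + 1465)/(0 - 8678) = 6694/(-8678) = 6694*(-1/8678) = -3347/4339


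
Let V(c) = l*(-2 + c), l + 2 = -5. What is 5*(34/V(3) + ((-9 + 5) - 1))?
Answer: -345/7 ≈ -49.286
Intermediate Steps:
l = -7 (l = -2 - 5 = -7)
V(c) = 14 - 7*c (V(c) = -7*(-2 + c) = 14 - 7*c)
5*(34/V(3) + ((-9 + 5) - 1)) = 5*(34/(14 - 7*3) + ((-9 + 5) - 1)) = 5*(34/(14 - 21) + (-4 - 1)) = 5*(34/(-7) - 5) = 5*(34*(-⅐) - 5) = 5*(-34/7 - 5) = 5*(-69/7) = -345/7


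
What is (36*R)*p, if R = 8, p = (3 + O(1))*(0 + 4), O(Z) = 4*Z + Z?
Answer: 9216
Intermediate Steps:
O(Z) = 5*Z
p = 32 (p = (3 + 5*1)*(0 + 4) = (3 + 5)*4 = 8*4 = 32)
(36*R)*p = (36*8)*32 = 288*32 = 9216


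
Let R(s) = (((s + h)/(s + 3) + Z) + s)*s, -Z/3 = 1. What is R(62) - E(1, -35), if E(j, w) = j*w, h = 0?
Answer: 243889/65 ≈ 3752.1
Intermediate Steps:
Z = -3 (Z = -3*1 = -3)
R(s) = s*(-3 + s + s/(3 + s)) (R(s) = (((s + 0)/(s + 3) - 3) + s)*s = ((s/(3 + s) - 3) + s)*s = ((-3 + s/(3 + s)) + s)*s = (-3 + s + s/(3 + s))*s = s*(-3 + s + s/(3 + s)))
R(62) - E(1, -35) = 62*(-9 + 62 + 62**2)/(3 + 62) - (-35) = 62*(-9 + 62 + 3844)/65 - 1*(-35) = 62*(1/65)*3897 + 35 = 241614/65 + 35 = 243889/65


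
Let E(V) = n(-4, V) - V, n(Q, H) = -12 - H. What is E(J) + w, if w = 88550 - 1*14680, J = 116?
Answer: 73626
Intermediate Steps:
E(V) = -12 - 2*V (E(V) = (-12 - V) - V = -12 - 2*V)
w = 73870 (w = 88550 - 14680 = 73870)
E(J) + w = (-12 - 2*116) + 73870 = (-12 - 232) + 73870 = -244 + 73870 = 73626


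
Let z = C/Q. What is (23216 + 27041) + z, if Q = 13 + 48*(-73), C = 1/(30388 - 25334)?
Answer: 886710083097/17643514 ≈ 50257.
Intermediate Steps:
C = 1/5054 ≈ 0.00019786
Q = -3491 (Q = 13 - 3504 = -3491)
z = -1/17643514 (z = (1/5054)/(-3491) = (1/5054)*(-1/3491) = -1/17643514 ≈ -5.6678e-8)
(23216 + 27041) + z = (23216 + 27041) - 1/17643514 = 50257 - 1/17643514 = 886710083097/17643514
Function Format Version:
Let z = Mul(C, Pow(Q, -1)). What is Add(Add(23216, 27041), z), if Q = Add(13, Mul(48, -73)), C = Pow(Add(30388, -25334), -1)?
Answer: Rational(886710083097, 17643514) ≈ 50257.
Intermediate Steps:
C = Rational(1, 5054) (C = Pow(5054, -1) = Rational(1, 5054) ≈ 0.00019786)
Q = -3491 (Q = Add(13, -3504) = -3491)
z = Rational(-1, 17643514) (z = Mul(Rational(1, 5054), Pow(-3491, -1)) = Mul(Rational(1, 5054), Rational(-1, 3491)) = Rational(-1, 17643514) ≈ -5.6678e-8)
Add(Add(23216, 27041), z) = Add(Add(23216, 27041), Rational(-1, 17643514)) = Add(50257, Rational(-1, 17643514)) = Rational(886710083097, 17643514)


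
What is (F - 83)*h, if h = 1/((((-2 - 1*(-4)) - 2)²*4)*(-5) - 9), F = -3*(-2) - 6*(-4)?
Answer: 53/9 ≈ 5.8889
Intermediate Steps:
F = 30 (F = 6 + 24 = 30)
h = -⅑ (h = 1/((((-2 + 4) - 2)²*4)*(-5) - 9) = 1/(((2 - 2)²*4)*(-5) - 9) = 1/((0²*4)*(-5) - 9) = 1/((0*4)*(-5) - 9) = 1/(0*(-5) - 9) = 1/(0 - 9) = 1/(-9) = -⅑ ≈ -0.11111)
(F - 83)*h = (30 - 83)*(-⅑) = -53*(-⅑) = 53/9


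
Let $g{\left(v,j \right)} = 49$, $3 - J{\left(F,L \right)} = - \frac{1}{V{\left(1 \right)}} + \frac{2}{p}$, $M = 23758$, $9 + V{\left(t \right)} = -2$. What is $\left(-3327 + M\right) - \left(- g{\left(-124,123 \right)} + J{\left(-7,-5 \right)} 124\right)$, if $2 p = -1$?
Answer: $\frac{215856}{11} \approx 19623.0$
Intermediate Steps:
$V{\left(t \right)} = -11$ ($V{\left(t \right)} = -9 - 2 = -11$)
$p = - \frac{1}{2}$ ($p = \frac{1}{2} \left(-1\right) = - \frac{1}{2} \approx -0.5$)
$J{\left(F,L \right)} = \frac{76}{11}$ ($J{\left(F,L \right)} = 3 - \left(- \frac{1}{-11} + \frac{2}{- \frac{1}{2}}\right) = 3 - \left(\left(-1\right) \left(- \frac{1}{11}\right) + 2 \left(-2\right)\right) = 3 - \left(\frac{1}{11} - 4\right) = 3 - - \frac{43}{11} = 3 + \frac{43}{11} = \frac{76}{11}$)
$\left(-3327 + M\right) - \left(- g{\left(-124,123 \right)} + J{\left(-7,-5 \right)} 124\right) = \left(-3327 + 23758\right) + \left(49 - \frac{76}{11} \cdot 124\right) = 20431 + \left(49 - \frac{9424}{11}\right) = 20431 - \frac{8885}{11} = \frac{215856}{11}$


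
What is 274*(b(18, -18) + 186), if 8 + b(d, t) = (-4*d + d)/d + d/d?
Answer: 48224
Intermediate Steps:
b(d, t) = -10 (b(d, t) = -8 + ((-4*d + d)/d + d/d) = -8 + ((-3*d)/d + 1) = -8 + (-3 + 1) = -8 - 2 = -10)
274*(b(18, -18) + 186) = 274*(-10 + 186) = 274*176 = 48224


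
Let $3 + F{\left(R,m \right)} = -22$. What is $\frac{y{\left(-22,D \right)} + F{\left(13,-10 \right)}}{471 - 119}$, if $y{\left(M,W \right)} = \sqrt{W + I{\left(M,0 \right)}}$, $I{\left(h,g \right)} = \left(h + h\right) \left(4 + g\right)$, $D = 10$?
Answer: $- \frac{25}{352} + \frac{i \sqrt{166}}{352} \approx -0.071023 + 0.036603 i$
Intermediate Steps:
$F{\left(R,m \right)} = -25$ ($F{\left(R,m \right)} = -3 - 22 = -25$)
$I{\left(h,g \right)} = 2 h \left(4 + g\right)$
$y{\left(M,W \right)} = \sqrt{W + 8 M}$ ($y{\left(M,W \right)} = \sqrt{W + 2 M \left(4 + 0\right)} = \sqrt{W + 2 M 4} = \sqrt{W + 8 M}$)
$\frac{y{\left(-22,D \right)} + F{\left(13,-10 \right)}}{471 - 119} = \frac{\sqrt{10 + 8 \left(-22\right)} - 25}{471 - 119} = \frac{\sqrt{10 - 176} - 25}{352} = \left(\sqrt{-166} - 25\right) \frac{1}{352} = \left(i \sqrt{166} - 25\right) \frac{1}{352} = \left(-25 + i \sqrt{166}\right) \frac{1}{352} = - \frac{25}{352} + \frac{i \sqrt{166}}{352}$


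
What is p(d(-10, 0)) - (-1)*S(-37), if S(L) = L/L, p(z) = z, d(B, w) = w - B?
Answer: 11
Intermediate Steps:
S(L) = 1
p(d(-10, 0)) - (-1)*S(-37) = (0 - 1*(-10)) - (-1) = (0 + 10) - 1*(-1) = 10 + 1 = 11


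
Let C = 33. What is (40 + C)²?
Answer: 5329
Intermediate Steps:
(40 + C)² = (40 + 33)² = 73² = 5329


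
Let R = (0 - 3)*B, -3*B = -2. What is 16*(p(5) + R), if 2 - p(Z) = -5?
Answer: 80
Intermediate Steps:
B = ⅔ (B = -⅓*(-2) = ⅔ ≈ 0.66667)
p(Z) = 7 (p(Z) = 2 - 1*(-5) = 2 + 5 = 7)
R = -2 (R = (0 - 3)*(⅔) = -3*⅔ = -2)
16*(p(5) + R) = 16*(7 - 2) = 16*5 = 80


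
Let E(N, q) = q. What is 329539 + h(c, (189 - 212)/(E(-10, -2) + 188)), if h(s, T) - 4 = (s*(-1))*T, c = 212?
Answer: 30649937/93 ≈ 3.2957e+5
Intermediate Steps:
h(s, T) = 4 - T*s (h(s, T) = 4 + (s*(-1))*T = 4 + (-s)*T = 4 - T*s)
329539 + h(c, (189 - 212)/(E(-10, -2) + 188)) = 329539 + (4 - 1*(189 - 212)/(-2 + 188)*212) = 329539 + (4 - 1*(-23/186)*212) = 329539 + (4 + 2438/93) = 329539 + 2810/93 = 30649937/93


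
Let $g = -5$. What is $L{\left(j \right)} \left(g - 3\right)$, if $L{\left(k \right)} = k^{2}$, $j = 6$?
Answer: $-288$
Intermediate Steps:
$L{\left(j \right)} \left(g - 3\right) = 6^{2} \left(-5 - 3\right) = 36 \left(-8\right) = -288$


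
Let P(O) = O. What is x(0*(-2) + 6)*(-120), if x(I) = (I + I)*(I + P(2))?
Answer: -11520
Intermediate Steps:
x(I) = 2*I*(2 + I) (x(I) = (I + I)*(I + 2) = (2*I)*(2 + I) = 2*I*(2 + I))
x(0*(-2) + 6)*(-120) = (2*(0*(-2) + 6)*(2 + (0*(-2) + 6)))*(-120) = (2*(0 + 6)*(2 + (0 + 6)))*(-120) = (2*6*(2 + 6))*(-120) = (2*6*8)*(-120) = 96*(-120) = -11520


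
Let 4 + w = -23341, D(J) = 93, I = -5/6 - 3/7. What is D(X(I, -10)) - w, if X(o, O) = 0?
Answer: 23438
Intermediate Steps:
I = -53/42 (I = -5*⅙ - 3*⅐ = -⅚ - 3/7 = -53/42 ≈ -1.2619)
w = -23345 (w = -4 - 23341 = -23345)
D(X(I, -10)) - w = 93 - 1*(-23345) = 93 + 23345 = 23438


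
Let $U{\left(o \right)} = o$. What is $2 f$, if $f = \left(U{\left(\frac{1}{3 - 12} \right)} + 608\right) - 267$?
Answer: $\frac{6136}{9} \approx 681.78$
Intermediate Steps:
$f = \frac{3068}{9}$ ($f = \left(\frac{1}{3 - 12} + 608\right) - 267 = \left(\frac{1}{-9} + 608\right) - 267 = \left(- \frac{1}{9} + 608\right) - 267 = \frac{5471}{9} - 267 = \frac{3068}{9} \approx 340.89$)
$2 f = 2 \cdot \frac{3068}{9} = \frac{6136}{9}$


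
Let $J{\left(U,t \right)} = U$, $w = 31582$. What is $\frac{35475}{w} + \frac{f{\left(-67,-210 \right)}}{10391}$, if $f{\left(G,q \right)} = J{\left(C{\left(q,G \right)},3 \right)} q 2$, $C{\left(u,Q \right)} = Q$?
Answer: $\frac{1257338205}{328168562} \approx 3.8314$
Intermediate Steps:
$f{\left(G,q \right)} = 2 G q$ ($f{\left(G,q \right)} = G q 2 = 2 G q$)
$\frac{35475}{w} + \frac{f{\left(-67,-210 \right)}}{10391} = \frac{35475}{31582} + \frac{2 \left(-67\right) \left(-210\right)}{10391} = 35475 \cdot \frac{1}{31582} + 28140 \cdot \frac{1}{10391} = \frac{35475}{31582} + \frac{28140}{10391} = \frac{1257338205}{328168562}$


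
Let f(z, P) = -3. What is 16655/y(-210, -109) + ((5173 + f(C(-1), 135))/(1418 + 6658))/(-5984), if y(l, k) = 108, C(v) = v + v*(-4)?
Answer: 3048795565/19770048 ≈ 154.21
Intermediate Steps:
C(v) = -3*v (C(v) = v - 4*v = -3*v)
16655/y(-210, -109) + ((5173 + f(C(-1), 135))/(1418 + 6658))/(-5984) = 16655/108 + ((5173 - 3)/(1418 + 6658))/(-5984) = 16655*(1/108) + (5170/8076)*(-1/5984) = 16655/108 + (5170*(1/8076))*(-1/5984) = 16655/108 + (2585/4038)*(-1/5984) = 16655/108 - 235/2196672 = 3048795565/19770048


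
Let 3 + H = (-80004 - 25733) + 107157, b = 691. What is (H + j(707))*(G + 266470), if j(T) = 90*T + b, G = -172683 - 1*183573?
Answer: -5902352068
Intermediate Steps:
G = -356256 (G = -172683 - 183573 = -356256)
H = 1417 (H = -3 + ((-80004 - 25733) + 107157) = -3 + (-105737 + 107157) = -3 + 1420 = 1417)
j(T) = 691 + 90*T (j(T) = 90*T + 691 = 691 + 90*T)
(H + j(707))*(G + 266470) = (1417 + (691 + 90*707))*(-356256 + 266470) = (1417 + (691 + 63630))*(-89786) = (1417 + 64321)*(-89786) = 65738*(-89786) = -5902352068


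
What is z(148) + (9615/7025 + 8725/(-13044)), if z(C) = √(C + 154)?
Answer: 12824987/18326820 + √302 ≈ 18.078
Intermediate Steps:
z(C) = √(154 + C)
z(148) + (9615/7025 + 8725/(-13044)) = √(154 + 148) + (9615/7025 + 8725/(-13044)) = √302 + (9615*(1/7025) + 8725*(-1/13044)) = √302 + (1923/1405 - 8725/13044) = √302 + 12824987/18326820 = 12824987/18326820 + √302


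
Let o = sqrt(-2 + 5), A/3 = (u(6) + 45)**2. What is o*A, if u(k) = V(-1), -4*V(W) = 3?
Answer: 93987*sqrt(3)/16 ≈ 10174.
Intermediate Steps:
V(W) = -3/4 (V(W) = -1/4*3 = -3/4)
u(k) = -3/4
A = 93987/16 (A = 3*(-3/4 + 45)**2 = 3*(177/4)**2 = 3*(31329/16) = 93987/16 ≈ 5874.2)
o = sqrt(3) ≈ 1.7320
o*A = sqrt(3)*(93987/16) = 93987*sqrt(3)/16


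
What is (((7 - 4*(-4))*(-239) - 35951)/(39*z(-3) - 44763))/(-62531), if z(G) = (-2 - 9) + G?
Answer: -1256/85855063 ≈ -1.4629e-5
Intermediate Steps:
z(G) = -11 + G
(((7 - 4*(-4))*(-239) - 35951)/(39*z(-3) - 44763))/(-62531) = (((7 - 4*(-4))*(-239) - 35951)/(39*(-11 - 3) - 44763))/(-62531) = (((7 + 16)*(-239) - 35951)/(39*(-14) - 44763))*(-1/62531) = ((23*(-239) - 35951)/(-546 - 44763))*(-1/62531) = ((-5497 - 35951)/(-45309))*(-1/62531) = -41448*(-1/45309)*(-1/62531) = (1256/1373)*(-1/62531) = -1256/85855063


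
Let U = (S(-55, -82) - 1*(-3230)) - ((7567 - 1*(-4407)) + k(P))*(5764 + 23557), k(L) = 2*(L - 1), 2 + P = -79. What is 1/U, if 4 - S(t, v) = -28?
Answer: -1/346277748 ≈ -2.8879e-9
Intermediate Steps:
P = -81 (P = -2 - 79 = -81)
S(t, v) = 32 (S(t, v) = 4 - 1*(-28) = 4 + 28 = 32)
k(L) = -2 + 2*L (k(L) = 2*(-1 + L) = -2 + 2*L)
U = -346277748 (U = (32 - 1*(-3230)) - ((7567 - 1*(-4407)) + (-2 + 2*(-81)))*(5764 + 23557) = (32 + 3230) - ((7567 + 4407) + (-2 - 162))*29321 = 3262 - (11974 - 164)*29321 = 3262 - 11810*29321 = 3262 - 1*346281010 = 3262 - 346281010 = -346277748)
1/U = 1/(-346277748) = -1/346277748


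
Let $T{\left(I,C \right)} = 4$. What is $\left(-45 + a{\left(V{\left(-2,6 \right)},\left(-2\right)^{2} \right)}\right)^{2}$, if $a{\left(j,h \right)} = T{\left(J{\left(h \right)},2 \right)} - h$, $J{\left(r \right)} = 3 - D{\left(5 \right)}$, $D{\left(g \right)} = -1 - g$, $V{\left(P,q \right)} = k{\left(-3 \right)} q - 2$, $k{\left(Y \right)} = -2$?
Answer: $2025$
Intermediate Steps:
$V{\left(P,q \right)} = -2 - 2 q$ ($V{\left(P,q \right)} = - 2 q - 2 = -2 - 2 q$)
$J{\left(r \right)} = 9$ ($J{\left(r \right)} = 3 - \left(-1 - 5\right) = 3 - -6 = 3 + 6 = 9$)
$a{\left(j,h \right)} = 4 - h$
$\left(-45 + a{\left(V{\left(-2,6 \right)},\left(-2\right)^{2} \right)}\right)^{2} = \left(-45 + \left(4 - \left(-2\right)^{2}\right)\right)^{2} = \left(-45 + \left(4 - 4\right)\right)^{2} = \left(-45 + 0\right)^{2} = \left(-45\right)^{2} = 2025$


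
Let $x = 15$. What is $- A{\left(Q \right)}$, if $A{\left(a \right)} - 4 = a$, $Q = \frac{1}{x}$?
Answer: $- \frac{61}{15} \approx -4.0667$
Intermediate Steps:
$Q = \frac{1}{15} \approx 0.066667$
$A{\left(a \right)} = 4 + a$
$- A{\left(Q \right)} = - (4 + \frac{1}{15}) = \left(-1\right) \frac{61}{15} = - \frac{61}{15}$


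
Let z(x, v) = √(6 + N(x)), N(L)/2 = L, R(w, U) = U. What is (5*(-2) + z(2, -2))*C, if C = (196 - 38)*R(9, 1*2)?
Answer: -3160 + 316*√10 ≈ -2160.7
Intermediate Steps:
N(L) = 2*L
z(x, v) = √(6 + 2*x)
C = 316 (C = (196 - 38)*(1*2) = 158*2 = 316)
(5*(-2) + z(2, -2))*C = (5*(-2) + √(6 + 2*2))*316 = (-10 + √(6 + 4))*316 = (-10 + √10)*316 = -3160 + 316*√10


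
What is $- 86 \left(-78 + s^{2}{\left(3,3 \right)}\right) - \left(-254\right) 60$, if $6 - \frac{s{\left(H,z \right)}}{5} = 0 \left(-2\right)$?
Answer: $-55452$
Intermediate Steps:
$s{\left(H,z \right)} = 30$ ($s{\left(H,z \right)} = 30 - 5 \cdot 0 \left(-2\right) = 30 - 0 = 30 + 0 = 30$)
$- 86 \left(-78 + s^{2}{\left(3,3 \right)}\right) - \left(-254\right) 60 = - 86 \left(-78 + 30^{2}\right) - \left(-254\right) 60 = - 86 \left(-78 + 900\right) - -15240 = \left(-86\right) 822 + 15240 = -70692 + 15240 = -55452$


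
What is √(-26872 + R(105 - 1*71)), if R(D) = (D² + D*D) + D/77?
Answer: I*√145613622/77 ≈ 156.71*I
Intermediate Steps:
R(D) = 2*D² + D/77 (R(D) = (D² + D²) + D*(1/77) = 2*D² + D/77)
√(-26872 + R(105 - 1*71)) = √(-26872 + (105 - 1*71)*(1 + 154*(105 - 1*71))/77) = √(-26872 + (105 - 71)*(1 + 154*(105 - 71))/77) = √(-26872 + (1/77)*34*(1 + 154*34)) = √(-26872 + (1/77)*34*(1 + 5236)) = √(-26872 + (1/77)*34*5237) = √(-26872 + 178058/77) = √(-1891086/77) = I*√145613622/77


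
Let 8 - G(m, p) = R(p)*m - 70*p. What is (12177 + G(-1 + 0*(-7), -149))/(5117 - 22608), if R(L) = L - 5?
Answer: -1601/17491 ≈ -0.091533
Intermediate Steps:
R(L) = -5 + L
G(m, p) = 8 + 70*p - m*(-5 + p) (G(m, p) = 8 - ((-5 + p)*m - 70*p) = 8 - (m*(-5 + p) - 70*p) = 8 - (-70*p + m*(-5 + p)) = 8 + (70*p - m*(-5 + p)) = 8 + 70*p - m*(-5 + p))
(12177 + G(-1 + 0*(-7), -149))/(5117 - 22608) = (12177 + (8 + 70*(-149) - (-1 + 0*(-7))*(-5 - 149)))/(5117 - 22608) = (12177 + (8 - 10430 - 1*(-1 + 0)*(-154)))/(-17491) = (12177 + (8 - 10430 - 1*(-1)*(-154)))*(-1/17491) = (12177 + (8 - 10430 - 154))*(-1/17491) = (12177 - 10576)*(-1/17491) = 1601*(-1/17491) = -1601/17491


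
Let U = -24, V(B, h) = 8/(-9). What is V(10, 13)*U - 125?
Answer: -311/3 ≈ -103.67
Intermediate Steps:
V(B, h) = -8/9 (V(B, h) = 8*(-⅑) = -8/9)
V(10, 13)*U - 125 = -8/9*(-24) - 125 = 64/3 - 125 = -311/3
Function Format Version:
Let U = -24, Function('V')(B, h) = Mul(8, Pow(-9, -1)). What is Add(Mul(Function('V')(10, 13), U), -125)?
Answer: Rational(-311, 3) ≈ -103.67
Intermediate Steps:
Function('V')(B, h) = Rational(-8, 9) (Function('V')(B, h) = Mul(8, Rational(-1, 9)) = Rational(-8, 9))
Add(Mul(Function('V')(10, 13), U), -125) = Add(Mul(Rational(-8, 9), -24), -125) = Add(Rational(64, 3), -125) = Rational(-311, 3)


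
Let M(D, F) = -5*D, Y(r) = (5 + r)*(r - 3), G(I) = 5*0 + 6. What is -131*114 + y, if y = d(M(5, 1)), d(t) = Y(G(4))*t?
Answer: -15759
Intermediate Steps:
G(I) = 6 (G(I) = 0 + 6 = 6)
Y(r) = (-3 + r)*(5 + r) (Y(r) = (5 + r)*(-3 + r) = (-3 + r)*(5 + r))
d(t) = 33*t (d(t) = (-15 + 6**2 + 2*6)*t = (-15 + 36 + 12)*t = 33*t)
y = -825 (y = 33*(-5*5) = 33*(-25) = -825)
-131*114 + y = -131*114 - 825 = -14934 - 825 = -15759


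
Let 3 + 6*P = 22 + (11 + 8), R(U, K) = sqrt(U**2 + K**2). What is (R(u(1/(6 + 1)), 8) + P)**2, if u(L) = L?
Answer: 45922/441 + 38*sqrt(3137)/21 ≈ 205.48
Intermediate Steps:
R(U, K) = sqrt(K**2 + U**2)
P = 19/3 (P = -1/2 + (22 + (11 + 8))/6 = -1/2 + (22 + 19)/6 = -1/2 + (1/6)*41 = -1/2 + 41/6 = 19/3 ≈ 6.3333)
(R(u(1/(6 + 1)), 8) + P)**2 = (sqrt(8**2 + (1/(6 + 1))**2) + 19/3)**2 = (sqrt(64 + (1/7)**2) + 19/3)**2 = (sqrt(64 + 1/49) + 19/3)**2 = (sqrt(3137/49) + 19/3)**2 = (sqrt(3137)/7 + 19/3)**2 = (19/3 + sqrt(3137)/7)**2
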